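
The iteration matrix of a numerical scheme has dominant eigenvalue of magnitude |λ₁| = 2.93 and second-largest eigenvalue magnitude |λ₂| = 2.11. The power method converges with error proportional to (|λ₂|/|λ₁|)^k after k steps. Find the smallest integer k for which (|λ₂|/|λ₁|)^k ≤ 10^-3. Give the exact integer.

|λ₂/λ₁| = 2.11/2.93 = 0.72014
Need k ≥ ln(10^-3) / ln(0.72014) = -6.9078 / -0.3283 ≈ 21.040
Smallest integer k satisfying the bound: 22

22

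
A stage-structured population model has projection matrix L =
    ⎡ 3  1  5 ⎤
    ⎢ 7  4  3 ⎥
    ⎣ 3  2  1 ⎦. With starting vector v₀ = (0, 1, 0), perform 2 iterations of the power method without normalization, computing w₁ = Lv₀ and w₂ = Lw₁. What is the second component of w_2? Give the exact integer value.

29

w1 = Lv₀ = (1, 4, 2)
w2 = Lw1 = (17, 29, 13)
The requested component of w2 is 29.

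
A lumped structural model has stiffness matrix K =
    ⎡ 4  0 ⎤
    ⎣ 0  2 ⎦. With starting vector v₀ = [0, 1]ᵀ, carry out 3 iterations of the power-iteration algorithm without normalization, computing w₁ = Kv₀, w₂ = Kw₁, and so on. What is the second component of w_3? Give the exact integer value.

8

w1 = Kv₀ = (4·0 + 0·1; 0·0 + 2·1) = (0, 2)
w2 = Kw1 = (4·0 + 0·2; 0·0 + 2·2) = (0, 4)
w3 = Kw2 = (0, 8)
The requested component of w3 is 8.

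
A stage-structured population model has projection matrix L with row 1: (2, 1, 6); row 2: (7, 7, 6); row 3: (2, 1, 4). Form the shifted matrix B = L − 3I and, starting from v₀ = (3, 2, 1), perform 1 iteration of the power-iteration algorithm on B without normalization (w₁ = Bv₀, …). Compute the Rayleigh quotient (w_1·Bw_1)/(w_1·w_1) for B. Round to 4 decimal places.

B = L − 3I has rows (-1, 1, 6); (7, 4, 6); (2, 1, 1)
w1 = Bv₀ = ((-1)·3 + 1·2 + 6·1; 7·3 + 4·2 + 6·1; 2·3 + 1·2 + 1·1) = (5, 35, 9)
Bw1 = (84, 229, 54)
w1·Bw1 = 8921; w1·w1 = 1331; μ ≈ 8921/1331 = 6.7025

μ ≈ 6.7025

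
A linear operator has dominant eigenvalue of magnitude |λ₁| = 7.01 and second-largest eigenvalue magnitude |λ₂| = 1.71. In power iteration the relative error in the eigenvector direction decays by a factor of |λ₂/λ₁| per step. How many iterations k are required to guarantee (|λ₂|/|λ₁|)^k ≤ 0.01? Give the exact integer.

|λ₂/λ₁| = 1.71/7.01 = 0.24394
Need k ≥ ln(0.01) / ln(0.24394) = -4.6052 / -1.4108 ≈ 3.264
Smallest integer k satisfying the bound: 4

4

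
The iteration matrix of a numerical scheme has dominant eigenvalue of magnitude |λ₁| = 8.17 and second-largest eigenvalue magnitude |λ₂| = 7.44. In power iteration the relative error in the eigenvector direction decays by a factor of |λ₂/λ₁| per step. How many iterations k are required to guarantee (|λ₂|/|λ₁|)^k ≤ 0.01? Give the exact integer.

|λ₂/λ₁| = 7.44/8.17 = 0.91065
Need k ≥ ln(0.01) / ln(0.91065) = -4.6052 / -0.0936 ≈ 49.202
Smallest integer k satisfying the bound: 50

50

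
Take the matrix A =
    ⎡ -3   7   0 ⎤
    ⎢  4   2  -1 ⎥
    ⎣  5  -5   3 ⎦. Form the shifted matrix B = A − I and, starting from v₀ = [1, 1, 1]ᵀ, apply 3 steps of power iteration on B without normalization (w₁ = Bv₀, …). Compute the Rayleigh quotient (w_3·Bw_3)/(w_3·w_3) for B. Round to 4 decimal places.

μ ≈ 3.8680

B = A − I has rows (-4, 7, 0); (4, 1, -1); (5, -5, 2)
w1 = Bv₀ = (3, 4, 2)
w2 = Bw1 = (16, 14, -1)
w3 = Bw2 = (34, 79, 8)
Bw3 = (417, 207, -209)
w3·Bw3 = 28859; w3·w3 = 7461; μ ≈ 28859/7461 = 3.8680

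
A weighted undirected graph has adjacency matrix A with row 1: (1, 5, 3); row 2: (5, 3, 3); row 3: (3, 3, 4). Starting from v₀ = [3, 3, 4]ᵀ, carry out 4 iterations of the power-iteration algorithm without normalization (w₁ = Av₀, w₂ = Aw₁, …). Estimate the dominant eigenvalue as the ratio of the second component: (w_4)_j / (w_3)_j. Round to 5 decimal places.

λ ≈ 10.03624

w1 = Av₀ = (1·3 + 5·3 + 3·4; 5·3 + 3·3 + 3·4; 3·3 + 3·3 + 4·4) = (30, 36, 34)
w2 = Aw1 = (1·30 + 5·36 + 3·34; 5·30 + 3·36 + 3·34; 3·30 + 3·36 + 4·34) = (312, 360, 334)
w3 = Aw2 = (3114, 3642, 3352)
w4 = Aw3 = (31380, 36552, 33676)
Ratio at component: 36552 / 3642 = 10.03624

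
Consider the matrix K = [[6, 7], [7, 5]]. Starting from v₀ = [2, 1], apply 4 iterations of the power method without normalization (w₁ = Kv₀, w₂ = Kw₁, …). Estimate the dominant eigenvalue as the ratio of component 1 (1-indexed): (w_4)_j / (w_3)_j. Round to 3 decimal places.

λ ≈ 12.525

w1 = Kv₀ = (19, 19)
w2 = Kw1 = (247, 228)
w3 = Kw2 = (3078, 2869)
w4 = Kw3 = (38551, 35891)
Ratio at component: 38551 / 3078 = 12.525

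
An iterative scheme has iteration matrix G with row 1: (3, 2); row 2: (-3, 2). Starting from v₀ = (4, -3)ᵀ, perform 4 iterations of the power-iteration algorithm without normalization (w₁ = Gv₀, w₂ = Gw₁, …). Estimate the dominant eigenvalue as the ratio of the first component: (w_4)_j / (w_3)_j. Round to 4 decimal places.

λ ≈ 3.6667

w1 = Gv₀ = (3·4 + 2·(-3); (-3)·4 + 2·(-3)) = (6, -18)
w2 = Gw1 = (3·6 + 2·(-18); (-3)·6 + 2·(-18)) = (-18, -54)
w3 = Gw2 = (-162, -54)
w4 = Gw3 = (-594, 378)
Ratio at component: -594 / -162 = 3.6667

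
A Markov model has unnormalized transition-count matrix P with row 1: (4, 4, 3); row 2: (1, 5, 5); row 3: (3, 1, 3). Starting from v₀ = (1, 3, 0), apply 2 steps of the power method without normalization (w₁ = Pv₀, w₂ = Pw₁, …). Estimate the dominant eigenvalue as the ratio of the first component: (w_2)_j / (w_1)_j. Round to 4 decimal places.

w1 = Pv₀ = (16, 16, 6)
w2 = Pw1 = (146, 126, 82)
Ratio at component: 146 / 16 = 9.1250

λ ≈ 9.1250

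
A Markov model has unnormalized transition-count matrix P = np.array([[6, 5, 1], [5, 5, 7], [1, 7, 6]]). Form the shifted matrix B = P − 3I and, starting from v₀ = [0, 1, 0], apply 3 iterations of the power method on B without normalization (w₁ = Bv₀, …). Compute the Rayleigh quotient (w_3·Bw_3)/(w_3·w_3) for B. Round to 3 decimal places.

B = P − 3I has rows (3, 5, 1); (5, 2, 7); (1, 7, 3)
w1 = Bv₀ = (3·0 + 5·1 + 1·0; 5·0 + 2·1 + 7·0; 1·0 + 7·1 + 3·0) = (5, 2, 7)
w2 = Bw1 = (3·5 + 5·2 + 1·7; 5·5 + 2·2 + 7·7; 1·5 + 7·2 + 3·7) = (32, 78, 40)
w3 = Bw2 = (526, 596, 698)
Bw3 = (5256, 8708, 6792)
w3·Bw3 = 12695440; w3·w3 = 1119096; μ ≈ 12695440/1119096 = 11.344

11.344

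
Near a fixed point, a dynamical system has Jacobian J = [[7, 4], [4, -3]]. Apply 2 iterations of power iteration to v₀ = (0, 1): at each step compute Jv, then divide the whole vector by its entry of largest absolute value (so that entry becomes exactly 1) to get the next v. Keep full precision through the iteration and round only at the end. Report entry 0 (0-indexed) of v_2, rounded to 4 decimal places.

0.6400

Jv0 = (4.00000, -3.00000); divide by 4.00000 → v1 = (1.00000, -0.75000)
Jv1 = (4.00000, 6.25000); divide by 6.25000 → v2 = (0.64000, 1.00000)
Requested entry of v2: 16/25 = 0.6400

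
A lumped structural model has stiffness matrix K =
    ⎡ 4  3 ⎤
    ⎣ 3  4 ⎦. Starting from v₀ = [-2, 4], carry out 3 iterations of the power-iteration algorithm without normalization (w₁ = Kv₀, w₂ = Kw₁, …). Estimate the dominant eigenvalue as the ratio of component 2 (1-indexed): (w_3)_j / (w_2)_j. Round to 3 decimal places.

6.654

w1 = Kv₀ = (4·(-2) + 3·4; 3·(-2) + 4·4) = (4, 10)
w2 = Kw1 = (4·4 + 3·10; 3·4 + 4·10) = (46, 52)
w3 = Kw2 = (340, 346)
Ratio at component: 346 / 52 = 6.654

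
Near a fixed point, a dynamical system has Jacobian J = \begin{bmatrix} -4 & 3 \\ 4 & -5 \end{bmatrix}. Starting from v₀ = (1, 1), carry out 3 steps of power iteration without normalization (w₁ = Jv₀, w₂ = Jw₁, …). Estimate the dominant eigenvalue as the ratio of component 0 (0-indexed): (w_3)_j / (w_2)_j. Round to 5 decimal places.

λ ≈ -1.00000

w1 = Jv₀ = ((-4)·1 + 3·1; 4·1 + (-5)·1) = (-1, -1)
w2 = Jw1 = ((-4)·(-1) + 3·(-1); 4·(-1) + (-5)·(-1)) = (1, 1)
w3 = Jw2 = (-1, -1)
Ratio at component: -1 / 1 = -1.00000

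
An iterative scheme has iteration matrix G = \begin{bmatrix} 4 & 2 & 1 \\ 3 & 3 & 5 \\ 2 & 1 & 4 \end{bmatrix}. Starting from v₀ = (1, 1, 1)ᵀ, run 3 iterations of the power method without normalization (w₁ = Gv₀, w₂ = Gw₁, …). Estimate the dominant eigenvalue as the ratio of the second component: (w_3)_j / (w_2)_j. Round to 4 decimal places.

w1 = Gv₀ = (4·1 + 2·1 + 1·1; 3·1 + 3·1 + 5·1; 2·1 + 1·1 + 4·1) = (7, 11, 7)
w2 = Gw1 = (4·7 + 2·11 + 1·7; 3·7 + 3·11 + 5·7; 2·7 + 1·11 + 4·7) = (57, 89, 53)
w3 = Gw2 = (459, 703, 415)
Ratio at component: 703 / 89 = 7.8989

7.8989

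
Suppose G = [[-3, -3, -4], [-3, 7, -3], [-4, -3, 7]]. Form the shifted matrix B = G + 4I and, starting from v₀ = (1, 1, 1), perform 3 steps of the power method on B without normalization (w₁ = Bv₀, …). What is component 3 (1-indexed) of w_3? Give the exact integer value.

B = G + 4I has rows (1, -3, -4); (-3, 11, -3); (-4, -3, 11)
w1 = Bv₀ = (1·1 + (-3)·1 + (-4)·1; (-3)·1 + 11·1 + (-3)·1; (-4)·1 + (-3)·1 + 11·1) = (-6, 5, 4)
w2 = Bw1 = (1·(-6) + (-3)·5 + (-4)·4; (-3)·(-6) + 11·5 + (-3)·4; (-4)·(-6) + (-3)·5 + 11·4) = (-37, 61, 53)
w3 = Bw2 = (-432, 623, 548)
Requested component of w3: 548

548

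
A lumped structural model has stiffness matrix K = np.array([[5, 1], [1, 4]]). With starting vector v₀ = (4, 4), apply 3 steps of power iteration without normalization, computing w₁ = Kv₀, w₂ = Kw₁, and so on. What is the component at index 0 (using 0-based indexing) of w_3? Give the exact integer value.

804

w1 = Kv₀ = (5·4 + 1·4; 1·4 + 4·4) = (24, 20)
w2 = Kw1 = (5·24 + 1·20; 1·24 + 4·20) = (140, 104)
w3 = Kw2 = (804, 556)
The requested component of w3 is 804.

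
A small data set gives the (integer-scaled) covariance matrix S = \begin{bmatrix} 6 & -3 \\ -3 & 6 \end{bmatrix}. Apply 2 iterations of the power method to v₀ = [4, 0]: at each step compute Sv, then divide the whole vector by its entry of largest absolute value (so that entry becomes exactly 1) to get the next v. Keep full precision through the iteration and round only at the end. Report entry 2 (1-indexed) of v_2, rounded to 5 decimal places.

Sv0 = (24.000000, -12.000000); divide by 24.000000 → v1 = (1.000000, -0.500000)
Sv1 = (7.500000, -6.000000); divide by 7.500000 → v2 = (1.000000, -0.800000)
Requested entry of v2: -144/180 = -0.80000

-0.80000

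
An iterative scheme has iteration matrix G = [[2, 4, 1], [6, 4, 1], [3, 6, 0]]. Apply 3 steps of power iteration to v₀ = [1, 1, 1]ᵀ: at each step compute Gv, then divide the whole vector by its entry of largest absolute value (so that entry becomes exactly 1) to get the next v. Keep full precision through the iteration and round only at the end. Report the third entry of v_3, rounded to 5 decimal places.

Gv0 = (7.000000, 11.000000, 9.000000); divide by 11.000000 → v1 = (0.636364, 1.000000, 0.818182)
Gv1 = (6.090909, 8.636364, 7.909091); divide by 8.636364 → v2 = (0.705263, 1.000000, 0.915789)
Gv2 = (6.326316, 9.147368, 8.115789); divide by 9.147368 → v3 = (0.691600, 1.000000, 0.887227)
Requested entry of v3: 771/869 = 0.88723

0.88723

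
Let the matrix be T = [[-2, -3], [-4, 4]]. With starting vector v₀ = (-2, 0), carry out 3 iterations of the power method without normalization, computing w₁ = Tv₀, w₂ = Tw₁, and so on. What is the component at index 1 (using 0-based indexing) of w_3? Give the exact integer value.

192

w1 = Tv₀ = ((-2)·(-2) + (-3)·0; (-4)·(-2) + 4·0) = (4, 8)
w2 = Tw1 = ((-2)·4 + (-3)·8; (-4)·4 + 4·8) = (-32, 16)
w3 = Tw2 = (16, 192)
The requested component of w3 is 192.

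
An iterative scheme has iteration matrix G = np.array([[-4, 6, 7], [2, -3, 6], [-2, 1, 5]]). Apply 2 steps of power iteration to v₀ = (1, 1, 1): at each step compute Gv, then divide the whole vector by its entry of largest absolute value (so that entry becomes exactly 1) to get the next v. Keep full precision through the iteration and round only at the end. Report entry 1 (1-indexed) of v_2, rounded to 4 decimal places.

Gv0 = (9.00000, 5.00000, 4.00000); divide by 9.00000 → v1 = (1.00000, 0.55556, 0.44444)
Gv1 = (2.44444, 3.00000, 0.77778); divide by 3.00000 → v2 = (0.81481, 1.00000, 0.25926)
Requested entry of v2: 22/27 = 0.8148

0.8148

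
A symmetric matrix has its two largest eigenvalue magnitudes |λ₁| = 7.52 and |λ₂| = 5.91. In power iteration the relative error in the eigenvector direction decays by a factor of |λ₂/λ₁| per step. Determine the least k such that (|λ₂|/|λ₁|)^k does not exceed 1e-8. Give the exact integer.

|λ₂/λ₁| = 5.91/7.52 = 0.78590
Need k ≥ ln(1e-8) / ln(0.78590) = -18.4207 / -0.2409 ≈ 76.460
Smallest integer k satisfying the bound: 77

77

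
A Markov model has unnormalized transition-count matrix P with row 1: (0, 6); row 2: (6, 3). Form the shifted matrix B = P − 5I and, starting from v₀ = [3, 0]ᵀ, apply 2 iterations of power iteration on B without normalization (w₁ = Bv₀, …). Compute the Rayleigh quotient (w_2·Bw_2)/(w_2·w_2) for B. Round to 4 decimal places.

-9.6403

B = P − 5I has rows (-5, 6); (6, -2)
w1 = Bv₀ = ((-5)·3 + 6·0; 6·3 + (-2)·0) = (-15, 18)
w2 = Bw1 = ((-5)·(-15) + 6·18; 6·(-15) + (-2)·18) = (183, -126)
Bw2 = (-1671, 1350)
w2·Bw2 = -475893; w2·w2 = 49365; μ ≈ -475893/49365 = -9.6403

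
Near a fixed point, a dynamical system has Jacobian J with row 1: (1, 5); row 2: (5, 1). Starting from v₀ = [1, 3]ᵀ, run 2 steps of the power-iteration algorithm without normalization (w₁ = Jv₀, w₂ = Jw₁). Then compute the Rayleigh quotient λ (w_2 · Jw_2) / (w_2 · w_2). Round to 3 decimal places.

w1 = Jv₀ = (1·1 + 5·3; 5·1 + 1·3) = (16, 8)
w2 = Jw1 = (1·16 + 5·8; 5·16 + 1·8) = (56, 88)
Jw2 = (496, 368)
w2·Jw2 = 56·496 + 88·368 = 60160; w2·w2 = 56·56 + 88·88 = 10880
λ ≈ 60160/10880 = 5.529

5.529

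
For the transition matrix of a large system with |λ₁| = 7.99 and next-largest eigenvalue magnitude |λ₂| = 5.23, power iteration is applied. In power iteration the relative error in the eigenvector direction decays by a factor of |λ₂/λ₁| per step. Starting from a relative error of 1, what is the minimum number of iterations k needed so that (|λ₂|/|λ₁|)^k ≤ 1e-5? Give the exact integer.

|λ₂/λ₁| = 5.23/7.99 = 0.65457
Need k ≥ ln(1e-5) / ln(0.65457) = -11.5129 / -0.4238 ≈ 27.167
Smallest integer k satisfying the bound: 28

28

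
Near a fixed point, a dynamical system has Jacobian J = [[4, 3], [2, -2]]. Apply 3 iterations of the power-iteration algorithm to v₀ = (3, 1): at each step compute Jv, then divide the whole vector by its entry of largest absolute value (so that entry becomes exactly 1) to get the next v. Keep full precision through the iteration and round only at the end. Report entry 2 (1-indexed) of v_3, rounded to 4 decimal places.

Jv0 = (15.00000, 4.00000); divide by 15.00000 → v1 = (1.00000, 0.26667)
Jv1 = (4.80000, 1.46667); divide by 4.80000 → v2 = (1.00000, 0.30556)
Jv2 = (4.91667, 1.38889); divide by 4.91667 → v3 = (1.00000, 0.28249)
Requested entry of v3: 100/354 = 0.2825

0.2825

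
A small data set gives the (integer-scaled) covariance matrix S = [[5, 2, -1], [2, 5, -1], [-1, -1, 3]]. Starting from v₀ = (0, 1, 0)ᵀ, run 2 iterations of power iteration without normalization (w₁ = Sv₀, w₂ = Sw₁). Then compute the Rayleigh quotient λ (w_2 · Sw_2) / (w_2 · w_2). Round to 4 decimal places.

7.3178

w1 = Sv₀ = (5·0 + 2·1 + (-1)·0; 2·0 + 5·1 + (-1)·0; (-1)·0 + (-1)·1 + 3·0) = (2, 5, -1)
w2 = Sw1 = (5·2 + 2·5 + (-1)·(-1); 2·2 + 5·5 + (-1)·(-1); (-1)·2 + (-1)·5 + 3·(-1)) = (21, 30, -10)
Sw2 = (175, 202, -81)
w2·Sw2 = 21·175 + 30·202 + (-10)·(-81) = 10545; w2·w2 = 21·21 + 30·30 + (-10)·(-10) = 1441
λ ≈ 10545/1441 = 7.3178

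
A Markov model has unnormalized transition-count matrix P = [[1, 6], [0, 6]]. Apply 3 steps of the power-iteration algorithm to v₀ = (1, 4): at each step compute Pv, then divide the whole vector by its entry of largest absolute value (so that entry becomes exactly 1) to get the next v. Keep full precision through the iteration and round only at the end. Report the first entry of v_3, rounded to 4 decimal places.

1.0000

Pv0 = (25.00000, 24.00000); divide by 25.00000 → v1 = (1.00000, 0.96000)
Pv1 = (6.76000, 5.76000); divide by 6.76000 → v2 = (1.00000, 0.85207)
Pv2 = (6.11243, 5.11243); divide by 6.11243 → v3 = (1.00000, 0.83640)
Requested entry of v3: 1033/1033 = 1.0000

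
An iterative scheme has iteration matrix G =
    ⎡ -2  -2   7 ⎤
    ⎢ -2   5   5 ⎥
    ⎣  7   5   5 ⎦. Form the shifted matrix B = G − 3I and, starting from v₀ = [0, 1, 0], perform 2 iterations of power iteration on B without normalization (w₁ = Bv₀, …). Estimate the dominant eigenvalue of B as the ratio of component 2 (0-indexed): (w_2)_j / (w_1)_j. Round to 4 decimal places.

1.2000

B = G − 3I has rows (-5, -2, 7); (-2, 2, 5); (7, 5, 2)
w1 = Bv₀ = (-2, 2, 5)
w2 = Bw1 = (41, 33, 6)
Ratio: 6/5 = 1.2000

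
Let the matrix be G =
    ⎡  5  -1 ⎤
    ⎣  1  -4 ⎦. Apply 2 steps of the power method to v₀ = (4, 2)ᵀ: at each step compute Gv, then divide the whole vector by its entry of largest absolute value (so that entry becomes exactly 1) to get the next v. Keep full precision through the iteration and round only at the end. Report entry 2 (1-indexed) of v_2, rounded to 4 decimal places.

Gv0 = (18.00000, -4.00000); divide by 18.00000 → v1 = (1.00000, -0.22222)
Gv1 = (5.22222, 1.88889); divide by 5.22222 → v2 = (1.00000, 0.36170)
Requested entry of v2: 34/94 = 0.3617

0.3617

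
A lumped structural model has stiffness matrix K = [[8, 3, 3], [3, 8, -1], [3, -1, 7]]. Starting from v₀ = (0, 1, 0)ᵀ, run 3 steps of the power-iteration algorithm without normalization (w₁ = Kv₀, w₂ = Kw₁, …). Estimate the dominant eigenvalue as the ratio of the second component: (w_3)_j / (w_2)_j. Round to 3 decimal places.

9.905

w1 = Kv₀ = (8·0 + 3·1 + 3·0; 3·0 + 8·1 + (-1)·0; 3·0 + (-1)·1 + 7·0) = (3, 8, -1)
w2 = Kw1 = (8·3 + 3·8 + 3·(-1); 3·3 + 8·8 + (-1)·(-1); 3·3 + (-1)·8 + 7·(-1)) = (45, 74, -6)
w3 = Kw2 = (564, 733, 19)
Ratio at component: 733 / 74 = 9.905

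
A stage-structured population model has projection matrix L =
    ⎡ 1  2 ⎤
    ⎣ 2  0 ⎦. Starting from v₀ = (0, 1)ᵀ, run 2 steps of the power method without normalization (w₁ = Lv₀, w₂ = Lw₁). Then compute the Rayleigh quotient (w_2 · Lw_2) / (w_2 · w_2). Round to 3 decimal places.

1.800

w1 = Lv₀ = (2, 0)
w2 = Lw1 = (2, 4)
Lw2 = (10, 4)
w2·Lw2 = 2·10 + 4·4 = 36; w2·w2 = 2·2 + 4·4 = 20
λ ≈ 36/20 = 1.800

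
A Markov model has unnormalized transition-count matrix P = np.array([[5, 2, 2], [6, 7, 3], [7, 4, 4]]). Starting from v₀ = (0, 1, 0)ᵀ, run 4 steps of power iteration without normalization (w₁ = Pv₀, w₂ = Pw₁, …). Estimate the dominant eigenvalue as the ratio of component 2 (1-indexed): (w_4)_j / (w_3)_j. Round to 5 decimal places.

12.44584

w1 = Pv₀ = (2, 7, 4)
w2 = Pw1 = (32, 73, 58)
w3 = Pw2 = (422, 877, 748)
w4 = Pw3 = (5360, 10915, 9454)
Ratio at component: 10915 / 877 = 12.44584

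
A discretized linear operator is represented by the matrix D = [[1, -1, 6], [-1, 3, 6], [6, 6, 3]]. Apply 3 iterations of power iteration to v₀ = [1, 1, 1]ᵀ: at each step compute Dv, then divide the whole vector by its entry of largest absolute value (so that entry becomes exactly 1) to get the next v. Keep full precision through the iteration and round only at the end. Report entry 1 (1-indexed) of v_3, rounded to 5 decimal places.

Dv0 = (6.000000, 8.000000, 15.000000); divide by 15.000000 → v1 = (0.400000, 0.533333, 1.000000)
Dv1 = (5.866667, 7.200000, 8.600000); divide by 8.600000 → v2 = (0.682171, 0.837209, 1.000000)
Dv2 = (5.844961, 7.829457, 12.116279); divide by 12.116279 → v3 = (0.482406, 0.646193, 1.000000)
Requested entry of v3: 754/1563 = 0.48241

0.48241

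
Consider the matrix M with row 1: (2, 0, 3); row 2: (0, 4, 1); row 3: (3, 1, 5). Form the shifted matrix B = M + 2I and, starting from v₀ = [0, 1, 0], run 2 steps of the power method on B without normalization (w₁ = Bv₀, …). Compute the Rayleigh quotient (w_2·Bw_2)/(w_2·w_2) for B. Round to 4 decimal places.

6.8707

B = M + 2I has rows (4, 0, 3); (0, 6, 1); (3, 1, 7)
w1 = Bv₀ = (0, 6, 1)
w2 = Bw1 = (3, 37, 13)
Bw2 = (51, 235, 137)
w2·Bw2 = 10629; w2·w2 = 1547; μ ≈ 10629/1547 = 6.8707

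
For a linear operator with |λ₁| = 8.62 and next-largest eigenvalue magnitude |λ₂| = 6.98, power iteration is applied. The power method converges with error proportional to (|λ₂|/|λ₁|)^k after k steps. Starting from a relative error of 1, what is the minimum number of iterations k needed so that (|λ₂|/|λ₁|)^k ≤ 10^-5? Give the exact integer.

55

|λ₂/λ₁| = 6.98/8.62 = 0.80974
Need k ≥ ln(10^-5) / ln(0.80974) = -11.5129 / -0.2110 ≈ 54.554
Smallest integer k satisfying the bound: 55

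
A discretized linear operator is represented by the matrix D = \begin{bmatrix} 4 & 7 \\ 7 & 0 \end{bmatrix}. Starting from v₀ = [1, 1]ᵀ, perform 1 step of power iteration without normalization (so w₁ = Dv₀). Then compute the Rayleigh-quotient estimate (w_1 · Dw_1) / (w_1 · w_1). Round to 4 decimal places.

w1 = Dv₀ = (4·1 + 7·1; 7·1 + 0·1) = (11, 7)
Dw1 = (93, 77)
w1·Dw1 = 11·93 + 7·77 = 1562; w1·w1 = 11·11 + 7·7 = 170
λ ≈ 1562/170 = 9.1882

λ ≈ 9.1882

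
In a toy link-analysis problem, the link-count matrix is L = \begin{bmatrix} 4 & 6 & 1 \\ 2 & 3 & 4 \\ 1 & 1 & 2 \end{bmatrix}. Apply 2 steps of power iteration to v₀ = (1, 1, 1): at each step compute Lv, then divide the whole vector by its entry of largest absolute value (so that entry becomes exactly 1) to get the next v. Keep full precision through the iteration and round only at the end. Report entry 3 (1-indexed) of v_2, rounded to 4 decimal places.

Lv0 = (11.00000, 9.00000, 4.00000); divide by 11.00000 → v1 = (1.00000, 0.81818, 0.36364)
Lv1 = (9.27273, 5.90909, 2.54545); divide by 9.27273 → v2 = (1.00000, 0.63725, 0.27451)
Requested entry of v2: 28/102 = 0.2745

0.2745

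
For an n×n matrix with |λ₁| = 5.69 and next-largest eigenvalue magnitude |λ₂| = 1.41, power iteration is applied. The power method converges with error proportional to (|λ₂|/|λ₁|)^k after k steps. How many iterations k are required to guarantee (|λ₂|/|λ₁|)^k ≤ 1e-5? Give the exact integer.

|λ₂/λ₁| = 1.41/5.69 = 0.24780
Need k ≥ ln(1e-5) / ln(0.24780) = -11.5129 / -1.3951 ≈ 8.252
Smallest integer k satisfying the bound: 9

9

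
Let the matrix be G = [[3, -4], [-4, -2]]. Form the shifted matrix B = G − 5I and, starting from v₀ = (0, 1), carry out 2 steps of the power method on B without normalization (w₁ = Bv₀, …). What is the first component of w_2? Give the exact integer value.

B = G − 5I has rows (-2, -4); (-4, -7)
w1 = Bv₀ = ((-2)·0 + (-4)·1; (-4)·0 + (-7)·1) = (-4, -7)
w2 = Bw1 = ((-2)·(-4) + (-4)·(-7); (-4)·(-4) + (-7)·(-7)) = (36, 65)
Requested component of w2: 36

36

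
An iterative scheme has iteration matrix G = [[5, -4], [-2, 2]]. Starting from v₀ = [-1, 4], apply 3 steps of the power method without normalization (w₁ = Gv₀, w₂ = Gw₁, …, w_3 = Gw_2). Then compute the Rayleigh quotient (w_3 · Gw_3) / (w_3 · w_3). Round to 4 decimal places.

6.7017

w1 = Gv₀ = (5·(-1) + (-4)·4; (-2)·(-1) + 2·4) = (-21, 10)
w2 = Gw1 = (5·(-21) + (-4)·10; (-2)·(-21) + 2·10) = (-145, 62)
w3 = Gw2 = (-973, 414)
Gw3 = (-6521, 2774)
w3·Gw3 = (-973)·(-6521) + 414·2774 = 7493369; w3·w3 = (-973)·(-973) + 414·414 = 1118125
λ ≈ 7493369/1118125 = 6.7017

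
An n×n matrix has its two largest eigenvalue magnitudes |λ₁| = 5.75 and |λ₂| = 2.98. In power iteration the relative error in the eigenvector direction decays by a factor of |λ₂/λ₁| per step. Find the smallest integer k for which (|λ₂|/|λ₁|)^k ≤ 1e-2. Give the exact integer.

8

|λ₂/λ₁| = 2.98/5.75 = 0.51826
Need k ≥ ln(1e-2) / ln(0.51826) = -4.6052 / -0.6573 ≈ 7.006
Smallest integer k satisfying the bound: 8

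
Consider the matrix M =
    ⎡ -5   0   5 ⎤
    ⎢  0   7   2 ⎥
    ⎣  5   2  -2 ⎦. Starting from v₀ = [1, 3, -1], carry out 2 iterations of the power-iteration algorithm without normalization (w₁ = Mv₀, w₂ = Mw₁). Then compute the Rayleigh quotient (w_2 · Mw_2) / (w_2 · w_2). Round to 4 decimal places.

w1 = Mv₀ = (-10, 19, 13)
w2 = Mw1 = (115, 159, -38)
Mw2 = (-765, 1037, 969)
w2·Mw2 = 115·(-765) + 159·1037 + (-38)·969 = 40086; w2·w2 = 115·115 + 159·159 + (-38)·(-38) = 39950
λ ≈ 40086/39950 = 1.0034

λ ≈ 1.0034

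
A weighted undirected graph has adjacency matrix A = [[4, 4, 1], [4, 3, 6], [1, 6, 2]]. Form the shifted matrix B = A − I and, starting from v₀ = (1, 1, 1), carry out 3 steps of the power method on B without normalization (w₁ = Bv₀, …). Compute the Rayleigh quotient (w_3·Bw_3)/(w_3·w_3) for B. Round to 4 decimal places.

B = A − I has rows (3, 4, 1); (4, 2, 6); (1, 6, 1)
w1 = Bv₀ = (3·1 + 4·1 + 1·1; 4·1 + 2·1 + 6·1; 1·1 + 6·1 + 1·1) = (8, 12, 8)
w2 = Bw1 = (3·8 + 4·12 + 1·8; 4·8 + 2·12 + 6·8; 1·8 + 6·12 + 1·8) = (80, 104, 88)
w3 = Bw2 = (744, 1056, 792)
Bw3 = (7248, 9840, 7872)
w3·Bw3 = 22018176; w3·w3 = 2295936; μ ≈ 22018176/2295936 = 9.5901

9.5901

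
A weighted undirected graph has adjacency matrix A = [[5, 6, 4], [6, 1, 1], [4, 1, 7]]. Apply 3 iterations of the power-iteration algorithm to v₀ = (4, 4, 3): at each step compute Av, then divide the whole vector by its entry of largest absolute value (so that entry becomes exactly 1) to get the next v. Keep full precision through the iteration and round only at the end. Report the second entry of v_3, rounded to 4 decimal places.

0.6091

Av0 = (56.00000, 31.00000, 41.00000); divide by 56.00000 → v1 = (1.00000, 0.55357, 0.73214)
Av1 = (11.25000, 7.28571, 9.67857); divide by 11.25000 → v2 = (1.00000, 0.64762, 0.86032)
Av2 = (12.32698, 7.50794, 10.66984); divide by 12.32698 → v3 = (1.00000, 0.60907, 0.86557)
Requested entry of v3: 4730/7766 = 0.6091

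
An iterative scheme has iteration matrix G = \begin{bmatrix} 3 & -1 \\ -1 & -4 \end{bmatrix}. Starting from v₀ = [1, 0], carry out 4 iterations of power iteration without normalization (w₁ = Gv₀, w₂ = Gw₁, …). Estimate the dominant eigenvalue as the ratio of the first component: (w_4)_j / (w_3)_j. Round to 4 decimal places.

3.4828

w1 = Gv₀ = (3·1 + (-1)·0; (-1)·1 + (-4)·0) = (3, -1)
w2 = Gw1 = (3·3 + (-1)·(-1); (-1)·3 + (-4)·(-1)) = (10, 1)
w3 = Gw2 = (29, -14)
w4 = Gw3 = (101, 27)
Ratio at component: 101 / 29 = 3.4828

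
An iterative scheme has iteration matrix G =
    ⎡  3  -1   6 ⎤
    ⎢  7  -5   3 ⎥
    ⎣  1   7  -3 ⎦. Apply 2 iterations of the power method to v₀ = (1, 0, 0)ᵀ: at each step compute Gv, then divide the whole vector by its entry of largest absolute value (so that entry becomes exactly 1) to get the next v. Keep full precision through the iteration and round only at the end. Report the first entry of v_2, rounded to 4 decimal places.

0.1633

Gv0 = (3.00000, 7.00000, 1.00000); divide by 7.00000 → v1 = (0.42857, 1.00000, 0.14286)
Gv1 = (1.14286, -1.57143, 7.00000); divide by 7.00000 → v2 = (0.16327, -0.22449, 1.00000)
Requested entry of v2: 8/49 = 0.1633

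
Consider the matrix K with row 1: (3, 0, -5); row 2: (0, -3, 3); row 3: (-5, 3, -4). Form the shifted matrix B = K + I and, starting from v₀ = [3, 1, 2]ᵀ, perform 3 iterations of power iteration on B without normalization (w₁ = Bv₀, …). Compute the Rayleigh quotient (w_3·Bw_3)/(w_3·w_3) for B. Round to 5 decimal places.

-3.44478

B = K + I has rows (4, 0, -5); (0, -2, 3); (-5, 3, -3)
w1 = Bv₀ = (2, 4, -18)
w2 = Bw1 = (98, -62, 56)
w3 = Bw2 = (112, 292, -844)
Bw3 = (4668, -3116, 2848)
w3·Bw3 = -2790768; w3·w3 = 810144; μ ≈ -2790768/810144 = -3.44478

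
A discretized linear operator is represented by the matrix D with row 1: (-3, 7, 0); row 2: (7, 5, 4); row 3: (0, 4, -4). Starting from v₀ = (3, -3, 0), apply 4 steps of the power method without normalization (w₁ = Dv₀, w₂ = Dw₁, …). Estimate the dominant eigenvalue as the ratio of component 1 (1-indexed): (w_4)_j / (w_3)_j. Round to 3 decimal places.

w1 = Dv₀ = ((-3)·3 + 7·(-3) + 0·0; 7·3 + 5·(-3) + 4·0; 0·3 + 4·(-3) + (-4)·0) = (-30, 6, -12)
w2 = Dw1 = ((-3)·(-30) + 7·6 + 0·(-12); 7·(-30) + 5·6 + 4·(-12); 0·(-30) + 4·6 + (-4)·(-12)) = (132, -228, 72)
w3 = Dw2 = (-1992, 72, -1200)
w4 = Dw3 = (6480, -18384, 5088)
Ratio at component: 6480 / -1992 = -3.253

-3.253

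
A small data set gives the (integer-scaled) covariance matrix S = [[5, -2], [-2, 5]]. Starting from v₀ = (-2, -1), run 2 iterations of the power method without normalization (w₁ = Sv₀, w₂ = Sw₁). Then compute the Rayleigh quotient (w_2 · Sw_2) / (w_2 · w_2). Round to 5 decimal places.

w1 = Sv₀ = (5·(-2) + (-2)·(-1); (-2)·(-2) + 5·(-1)) = (-8, -1)
w2 = Sw1 = (5·(-8) + (-2)·(-1); (-2)·(-8) + 5·(-1)) = (-38, 11)
Sw2 = (-212, 131)
w2·Sw2 = (-38)·(-212) + 11·131 = 9497; w2·w2 = (-38)·(-38) + 11·11 = 1565
λ ≈ 9497/1565 = 6.06837

λ ≈ 6.06837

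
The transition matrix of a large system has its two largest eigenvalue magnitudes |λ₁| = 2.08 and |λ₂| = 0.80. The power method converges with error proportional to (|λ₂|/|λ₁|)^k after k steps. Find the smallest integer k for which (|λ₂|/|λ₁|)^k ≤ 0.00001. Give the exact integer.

13

|λ₂/λ₁| = 0.80/2.08 = 0.38462
Need k ≥ ln(0.00001) / ln(0.38462) = -11.5129 / -0.9555 ≈ 12.049
Smallest integer k satisfying the bound: 13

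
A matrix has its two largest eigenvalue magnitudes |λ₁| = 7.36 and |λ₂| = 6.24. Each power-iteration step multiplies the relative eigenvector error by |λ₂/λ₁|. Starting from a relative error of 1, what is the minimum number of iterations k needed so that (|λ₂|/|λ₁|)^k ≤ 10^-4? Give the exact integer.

56

|λ₂/λ₁| = 6.24/7.36 = 0.84783
Need k ≥ ln(10^-4) / ln(0.84783) = -9.2103 / -0.1651 ≈ 55.793
Smallest integer k satisfying the bound: 56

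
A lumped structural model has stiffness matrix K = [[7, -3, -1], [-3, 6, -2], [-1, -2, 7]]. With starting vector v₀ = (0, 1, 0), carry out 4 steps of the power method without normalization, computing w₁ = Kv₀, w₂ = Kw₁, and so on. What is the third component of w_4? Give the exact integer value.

w1 = Kv₀ = (-3, 6, -2)
w2 = Kw1 = (-37, 49, -23)
w3 = Kw2 = (-383, 451, -222)
w4 = Kw3 = (-3812, 4299, -2073)
The requested component of w4 is -2073.

-2073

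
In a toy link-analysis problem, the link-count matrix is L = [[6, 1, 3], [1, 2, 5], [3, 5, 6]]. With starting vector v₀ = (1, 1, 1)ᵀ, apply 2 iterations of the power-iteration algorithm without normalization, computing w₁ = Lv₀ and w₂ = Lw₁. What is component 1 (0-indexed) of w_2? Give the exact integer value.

96

w1 = Lv₀ = (10, 8, 14)
w2 = Lw1 = (110, 96, 154)
The requested component of w2 is 96.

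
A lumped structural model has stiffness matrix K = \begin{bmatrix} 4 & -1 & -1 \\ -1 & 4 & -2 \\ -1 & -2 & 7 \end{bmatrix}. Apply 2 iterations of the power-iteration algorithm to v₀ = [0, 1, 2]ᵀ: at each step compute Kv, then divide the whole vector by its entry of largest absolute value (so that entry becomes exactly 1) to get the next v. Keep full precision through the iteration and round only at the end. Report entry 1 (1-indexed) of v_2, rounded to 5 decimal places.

-0.27586

Kv0 = (-3.000000, 0.000000, 12.000000); divide by 12.000000 → v1 = (-0.250000, 0.000000, 1.000000)
Kv1 = (-2.000000, -1.750000, 7.250000); divide by 7.250000 → v2 = (-0.275862, -0.241379, 1.000000)
Requested entry of v2: -24/87 = -0.27586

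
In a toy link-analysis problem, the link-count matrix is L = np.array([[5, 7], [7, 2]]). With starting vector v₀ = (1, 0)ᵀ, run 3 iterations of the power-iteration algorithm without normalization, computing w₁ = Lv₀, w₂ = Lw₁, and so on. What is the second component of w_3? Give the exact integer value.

w1 = Lv₀ = (5, 7)
w2 = Lw1 = (74, 49)
w3 = Lw2 = (713, 616)
The requested component of w3 is 616.

616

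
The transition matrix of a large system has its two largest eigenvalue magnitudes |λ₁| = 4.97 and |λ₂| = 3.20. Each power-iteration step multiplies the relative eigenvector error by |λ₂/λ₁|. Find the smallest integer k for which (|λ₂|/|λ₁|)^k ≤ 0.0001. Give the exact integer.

|λ₂/λ₁| = 3.20/4.97 = 0.64386
Need k ≥ ln(0.0001) / ln(0.64386) = -9.2103 / -0.4403 ≈ 20.920
Smallest integer k satisfying the bound: 21

21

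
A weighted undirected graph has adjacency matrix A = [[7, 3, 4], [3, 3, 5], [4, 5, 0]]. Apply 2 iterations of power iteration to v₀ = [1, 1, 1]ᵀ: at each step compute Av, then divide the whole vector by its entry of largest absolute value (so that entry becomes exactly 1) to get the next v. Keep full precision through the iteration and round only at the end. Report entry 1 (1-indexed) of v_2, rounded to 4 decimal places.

Av0 = (14.00000, 11.00000, 9.00000); divide by 14.00000 → v1 = (1.00000, 0.78571, 0.64286)
Av1 = (11.92857, 8.57143, 7.92857); divide by 11.92857 → v2 = (1.00000, 0.71856, 0.66467)
Requested entry of v2: 167/167 = 1.0000

1.0000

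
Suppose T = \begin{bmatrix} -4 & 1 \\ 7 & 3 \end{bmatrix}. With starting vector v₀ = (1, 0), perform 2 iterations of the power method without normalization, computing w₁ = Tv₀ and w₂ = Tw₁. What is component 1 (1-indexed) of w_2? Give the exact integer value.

w1 = Tv₀ = ((-4)·1 + 1·0; 7·1 + 3·0) = (-4, 7)
w2 = Tw1 = ((-4)·(-4) + 1·7; 7·(-4) + 3·7) = (23, -7)
The requested component of w2 is 23.

23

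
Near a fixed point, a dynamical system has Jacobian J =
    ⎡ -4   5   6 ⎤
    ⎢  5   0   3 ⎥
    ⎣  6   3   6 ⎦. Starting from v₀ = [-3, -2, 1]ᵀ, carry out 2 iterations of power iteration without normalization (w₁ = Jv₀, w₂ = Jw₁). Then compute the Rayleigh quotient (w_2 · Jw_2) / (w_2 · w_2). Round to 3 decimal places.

3.274

w1 = Jv₀ = ((-4)·(-3) + 5·(-2) + 6·1; 5·(-3) + 0·(-2) + 3·1; 6·(-3) + 3·(-2) + 6·1) = (8, -12, -18)
w2 = Jw1 = ((-4)·8 + 5·(-12) + 6·(-18); 5·8 + 0·(-12) + 3·(-18); 6·8 + 3·(-12) + 6·(-18)) = (-200, -14, -96)
Jw2 = (154, -1288, -1818)
w2·Jw2 = (-200)·154 + (-14)·(-1288) + (-96)·(-1818) = 161760; w2·w2 = (-200)·(-200) + (-14)·(-14) + (-96)·(-96) = 49412
λ ≈ 161760/49412 = 3.274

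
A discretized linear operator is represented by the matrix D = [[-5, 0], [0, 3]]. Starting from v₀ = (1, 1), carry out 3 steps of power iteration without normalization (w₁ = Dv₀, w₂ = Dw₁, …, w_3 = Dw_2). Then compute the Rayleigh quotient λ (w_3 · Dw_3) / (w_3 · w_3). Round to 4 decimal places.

w1 = Dv₀ = ((-5)·1 + 0·1; 0·1 + 3·1) = (-5, 3)
w2 = Dw1 = ((-5)·(-5) + 0·3; 0·(-5) + 3·3) = (25, 9)
w3 = Dw2 = (-125, 27)
Dw3 = (625, 81)
w3·Dw3 = (-125)·625 + 27·81 = -75938; w3·w3 = (-125)·(-125) + 27·27 = 16354
λ ≈ -75938/16354 = -4.6434

λ ≈ -4.6434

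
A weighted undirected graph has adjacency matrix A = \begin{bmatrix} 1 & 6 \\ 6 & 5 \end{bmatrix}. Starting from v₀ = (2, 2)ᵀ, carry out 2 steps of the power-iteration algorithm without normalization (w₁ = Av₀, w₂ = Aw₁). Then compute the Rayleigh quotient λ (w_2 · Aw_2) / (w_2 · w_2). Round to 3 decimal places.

w1 = Av₀ = (14, 22)
w2 = Aw1 = (146, 194)
Aw2 = (1310, 1846)
w2·Aw2 = 146·1310 + 194·1846 = 549384; w2·w2 = 146·146 + 194·194 = 58952
λ ≈ 549384/58952 = 9.319

λ ≈ 9.319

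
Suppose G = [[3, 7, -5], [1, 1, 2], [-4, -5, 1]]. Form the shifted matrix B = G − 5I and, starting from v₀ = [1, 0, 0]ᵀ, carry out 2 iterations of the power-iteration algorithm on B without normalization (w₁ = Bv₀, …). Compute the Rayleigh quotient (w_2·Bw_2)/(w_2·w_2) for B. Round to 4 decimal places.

-7.9875

B = G − 5I has rows (-2, 7, -5); (1, -4, 2); (-4, -5, -4)
w1 = Bv₀ = ((-2)·1 + 7·0 + (-5)·0; 1·1 + (-4)·0 + 2·0; (-4)·1 + (-5)·0 + (-4)·0) = (-2, 1, -4)
w2 = Bw1 = ((-2)·(-2) + 7·1 + (-5)·(-4); 1·(-2) + (-4)·1 + 2·(-4); (-4)·(-2) + (-5)·1 + (-4)·(-4)) = (31, -14, 19)
Bw2 = (-255, 125, -130)
w2·Bw2 = -12125; w2·w2 = 1518; μ ≈ -12125/1518 = -7.9875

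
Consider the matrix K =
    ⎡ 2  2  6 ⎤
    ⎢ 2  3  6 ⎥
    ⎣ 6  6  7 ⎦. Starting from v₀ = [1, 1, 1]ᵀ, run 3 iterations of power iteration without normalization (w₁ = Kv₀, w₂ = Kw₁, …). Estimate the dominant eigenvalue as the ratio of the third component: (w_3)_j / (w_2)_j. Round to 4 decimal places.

14.4826

w1 = Kv₀ = (2·1 + 2·1 + 6·1; 2·1 + 3·1 + 6·1; 6·1 + 6·1 + 7·1) = (10, 11, 19)
w2 = Kw1 = (2·10 + 2·11 + 6·19; 2·10 + 3·11 + 6·19; 6·10 + 6·11 + 7·19) = (156, 167, 259)
w3 = Kw2 = (2200, 2367, 3751)
Ratio at component: 3751 / 259 = 14.4826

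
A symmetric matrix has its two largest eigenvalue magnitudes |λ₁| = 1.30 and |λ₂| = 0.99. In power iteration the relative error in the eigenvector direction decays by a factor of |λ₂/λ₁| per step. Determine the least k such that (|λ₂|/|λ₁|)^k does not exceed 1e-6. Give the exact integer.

51

|λ₂/λ₁| = 0.99/1.30 = 0.76154
Need k ≥ ln(1e-6) / ln(0.76154) = -13.8155 / -0.2724 ≈ 50.715
Smallest integer k satisfying the bound: 51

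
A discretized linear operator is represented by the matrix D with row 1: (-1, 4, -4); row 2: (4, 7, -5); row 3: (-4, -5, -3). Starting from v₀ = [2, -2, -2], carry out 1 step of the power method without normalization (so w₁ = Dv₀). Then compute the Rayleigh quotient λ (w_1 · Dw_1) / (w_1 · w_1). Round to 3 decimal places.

λ ≈ -4.048

w1 = Dv₀ = (-2, 4, 8)
Dw1 = (-14, -20, -36)
w1·Dw1 = (-2)·(-14) + 4·(-20) + 8·(-36) = -340; w1·w1 = (-2)·(-2) + 4·4 + 8·8 = 84
λ ≈ -340/84 = -4.048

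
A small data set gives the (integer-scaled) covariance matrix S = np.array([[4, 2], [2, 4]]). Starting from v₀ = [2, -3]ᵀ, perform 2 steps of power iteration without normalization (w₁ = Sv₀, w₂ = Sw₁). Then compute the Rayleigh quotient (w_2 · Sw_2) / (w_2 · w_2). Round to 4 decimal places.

w1 = Sv₀ = (2, -8)
w2 = Sw1 = (-8, -28)
Sw2 = (-88, -128)
w2·Sw2 = (-8)·(-88) + (-28)·(-128) = 4288; w2·w2 = (-8)·(-8) + (-28)·(-28) = 848
λ ≈ 4288/848 = 5.0566

5.0566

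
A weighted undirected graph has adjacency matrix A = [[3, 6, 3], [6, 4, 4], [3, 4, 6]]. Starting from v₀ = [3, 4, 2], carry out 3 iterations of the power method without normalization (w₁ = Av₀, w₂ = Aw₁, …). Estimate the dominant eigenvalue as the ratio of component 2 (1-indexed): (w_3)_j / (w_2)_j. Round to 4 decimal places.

12.9236

w1 = Av₀ = (3·3 + 6·4 + 3·2; 6·3 + 4·4 + 4·2; 3·3 + 4·4 + 6·2) = (39, 42, 37)
w2 = Aw1 = (3·39 + 6·42 + 3·37; 6·39 + 4·42 + 4·37; 3·39 + 4·42 + 6·37) = (480, 550, 507)
w3 = Aw2 = (6261, 7108, 6682)
Ratio at component: 7108 / 550 = 12.9236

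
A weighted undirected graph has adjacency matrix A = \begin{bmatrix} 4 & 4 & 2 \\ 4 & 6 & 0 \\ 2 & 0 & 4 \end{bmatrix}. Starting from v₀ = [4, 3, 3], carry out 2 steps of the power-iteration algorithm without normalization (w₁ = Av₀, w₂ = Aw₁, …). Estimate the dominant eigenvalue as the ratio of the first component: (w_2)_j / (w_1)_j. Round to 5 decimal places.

w1 = Av₀ = (34, 34, 20)
w2 = Aw1 = (312, 340, 148)
Ratio at component: 312 / 34 = 9.17647

λ ≈ 9.17647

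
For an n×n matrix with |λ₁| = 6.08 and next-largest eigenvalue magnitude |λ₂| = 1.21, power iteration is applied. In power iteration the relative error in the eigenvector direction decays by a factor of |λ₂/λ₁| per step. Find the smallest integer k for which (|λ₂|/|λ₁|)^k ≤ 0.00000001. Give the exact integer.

|λ₂/λ₁| = 1.21/6.08 = 0.19901
Need k ≥ ln(0.00000001) / ln(0.19901) = -18.4207 / -1.6144 ≈ 11.410
Smallest integer k satisfying the bound: 12

12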